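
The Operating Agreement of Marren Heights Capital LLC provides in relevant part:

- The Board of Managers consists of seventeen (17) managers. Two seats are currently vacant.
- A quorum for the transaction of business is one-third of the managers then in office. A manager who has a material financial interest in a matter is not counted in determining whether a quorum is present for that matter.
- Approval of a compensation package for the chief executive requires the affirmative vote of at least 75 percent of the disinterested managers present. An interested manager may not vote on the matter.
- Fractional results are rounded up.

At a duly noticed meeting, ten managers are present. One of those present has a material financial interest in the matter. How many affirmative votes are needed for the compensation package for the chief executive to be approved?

The compensation package for the chief executive requires three-fourths of the disinterested managers present (10 − 1 = 9).
3/4 of 9 = 6.75, rounded up to 7.

7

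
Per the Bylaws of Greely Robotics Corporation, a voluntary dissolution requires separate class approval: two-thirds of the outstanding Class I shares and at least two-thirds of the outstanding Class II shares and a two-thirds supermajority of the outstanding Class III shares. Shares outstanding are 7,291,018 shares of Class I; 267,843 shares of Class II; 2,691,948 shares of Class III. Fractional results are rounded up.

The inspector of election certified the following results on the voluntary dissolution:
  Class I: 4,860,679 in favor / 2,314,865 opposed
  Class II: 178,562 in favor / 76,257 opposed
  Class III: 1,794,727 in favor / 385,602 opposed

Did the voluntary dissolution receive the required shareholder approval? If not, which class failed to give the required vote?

Approved — every class gave the required vote.

Class I: 2/3 of 7291018 = 4860678.67, rounded up to 4860679; 4,860,679 required, 4,860,679 in favor — approved.
Class II: 2/3 of 267843 = 178562; 178,562 required, 178,562 in favor — approved.
Class III: 2/3 of 2691948 = 1794632; 1,794,632 required, 1,794,727 in favor — approved.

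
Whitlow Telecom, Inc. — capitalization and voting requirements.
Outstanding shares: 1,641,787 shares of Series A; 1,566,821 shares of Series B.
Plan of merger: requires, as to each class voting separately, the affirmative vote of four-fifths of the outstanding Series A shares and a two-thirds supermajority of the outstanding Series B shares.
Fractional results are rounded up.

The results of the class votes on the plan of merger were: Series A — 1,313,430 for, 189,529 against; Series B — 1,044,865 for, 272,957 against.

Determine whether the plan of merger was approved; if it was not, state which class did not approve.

Approved — every class gave the required vote.

Series A: 4/5 of 1641787 = 1313429.60, rounded up to 1313430; 1,313,430 required, 1,313,430 in favor — approved.
Series B: 2/3 of 1566821 = 1044547.33, rounded up to 1044548; 1,044,548 required, 1,044,865 in favor — approved.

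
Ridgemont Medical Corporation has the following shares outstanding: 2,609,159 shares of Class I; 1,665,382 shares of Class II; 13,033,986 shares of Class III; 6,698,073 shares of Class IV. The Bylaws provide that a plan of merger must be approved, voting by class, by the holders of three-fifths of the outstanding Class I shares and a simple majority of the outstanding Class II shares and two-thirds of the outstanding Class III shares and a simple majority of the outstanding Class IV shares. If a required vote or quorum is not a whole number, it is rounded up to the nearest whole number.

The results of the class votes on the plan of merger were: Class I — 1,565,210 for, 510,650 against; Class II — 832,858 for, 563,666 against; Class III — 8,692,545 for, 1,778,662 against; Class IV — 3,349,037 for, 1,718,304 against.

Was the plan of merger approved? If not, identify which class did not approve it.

Not approved — the Class I shares did not give the required vote.

Class I: 3/5 of 2609159 = 1565495.40, rounded up to 1565496; 1,565,496 required, 1,565,210 in favor — not approved.
Class II: a majority of 1665382 is 832692; 832,692 required, 832,858 in favor — approved.
Class III: 2/3 of 13033986 = 8689324; 8,689,324 required, 8,692,545 in favor — approved.
Class IV: a majority of 6698073 is 3349037; 3,349,037 required, 3,349,037 in favor — approved.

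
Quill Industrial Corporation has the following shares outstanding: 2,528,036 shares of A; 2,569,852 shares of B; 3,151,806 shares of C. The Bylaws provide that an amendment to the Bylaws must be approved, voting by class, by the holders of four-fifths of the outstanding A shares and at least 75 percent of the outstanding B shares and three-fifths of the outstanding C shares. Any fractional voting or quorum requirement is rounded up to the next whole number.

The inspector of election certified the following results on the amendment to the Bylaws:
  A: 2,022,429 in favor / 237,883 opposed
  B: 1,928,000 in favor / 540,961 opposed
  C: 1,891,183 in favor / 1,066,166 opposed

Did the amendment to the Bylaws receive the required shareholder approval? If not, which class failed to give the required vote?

Approved — every class gave the required vote.

A: 4/5 of 2528036 = 2022428.80, rounded up to 2022429; 2,022,429 required, 2,022,429 in favor — approved.
B: 3/4 of 2569852 = 1927389; 1,927,389 required, 1,928,000 in favor — approved.
C: 3/5 of 3151806 = 1891083.60, rounded up to 1891084; 1,891,084 required, 1,891,183 in favor — approved.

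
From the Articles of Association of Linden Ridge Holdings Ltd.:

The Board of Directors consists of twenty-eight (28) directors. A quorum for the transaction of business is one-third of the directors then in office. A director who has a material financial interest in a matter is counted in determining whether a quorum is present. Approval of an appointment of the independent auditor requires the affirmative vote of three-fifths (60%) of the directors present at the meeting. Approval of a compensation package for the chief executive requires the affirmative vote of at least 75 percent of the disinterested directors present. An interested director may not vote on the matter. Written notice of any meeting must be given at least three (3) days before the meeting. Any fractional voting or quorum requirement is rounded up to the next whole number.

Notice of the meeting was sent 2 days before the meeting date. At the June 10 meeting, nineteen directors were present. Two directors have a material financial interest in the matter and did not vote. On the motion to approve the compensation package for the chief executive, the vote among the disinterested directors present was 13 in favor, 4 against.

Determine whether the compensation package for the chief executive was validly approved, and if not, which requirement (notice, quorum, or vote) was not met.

Invalid — notice requirement not satisfied.

Notice: 2 days given; 3 required (2 < 3). Not satisfied.
Quorum: 19 present (interested directors count toward quorum); quorum is 10. Satisfied.
Vote: the compensation package for the chief executive requires three-fourths of the disinterested directors present (19 − 2 = 17). 3/4 of 17 = 12.75, rounded up to 13, so 13 affirmative votes are needed; 13 voted in favor. Satisfied.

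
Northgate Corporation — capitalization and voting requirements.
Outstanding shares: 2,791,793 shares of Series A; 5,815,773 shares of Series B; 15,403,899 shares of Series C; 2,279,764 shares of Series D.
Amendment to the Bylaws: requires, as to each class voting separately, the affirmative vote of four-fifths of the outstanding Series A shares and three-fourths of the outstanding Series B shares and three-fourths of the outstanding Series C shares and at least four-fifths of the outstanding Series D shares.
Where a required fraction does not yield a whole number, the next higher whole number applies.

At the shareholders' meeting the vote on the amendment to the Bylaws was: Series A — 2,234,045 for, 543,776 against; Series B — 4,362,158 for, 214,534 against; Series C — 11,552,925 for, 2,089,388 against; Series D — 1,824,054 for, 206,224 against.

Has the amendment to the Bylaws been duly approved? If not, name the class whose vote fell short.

Approved — every class gave the required vote.

Series A: 4/5 of 2791793 = 2233434.40, rounded up to 2233435; 2,233,435 required, 2,234,045 in favor — approved.
Series B: 3/4 of 5815773 = 4361829.75, rounded up to 4361830; 4,361,830 required, 4,362,158 in favor — approved.
Series C: 3/4 of 15403899 = 11552924.25, rounded up to 11552925; 11,552,925 required, 11,552,925 in favor — approved.
Series D: 4/5 of 2279764 = 1823811.20, rounded up to 1823812; 1,823,812 required, 1,824,054 in favor — approved.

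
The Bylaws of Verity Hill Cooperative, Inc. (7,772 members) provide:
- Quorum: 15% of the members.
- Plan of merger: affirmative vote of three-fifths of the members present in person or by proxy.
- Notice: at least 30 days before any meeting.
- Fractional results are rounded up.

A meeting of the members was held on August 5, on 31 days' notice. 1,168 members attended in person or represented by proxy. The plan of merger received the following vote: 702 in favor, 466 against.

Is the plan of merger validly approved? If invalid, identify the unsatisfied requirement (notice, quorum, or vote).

Notice: 31 days given; 30 required. Satisfied.
Quorum: 15% of 7,772 = 1,165.80, rounded up to 1,166; 1,168 present. Satisfied.
Vote: requires three-fifths of those present (1,168); 3/5 of 1168 = 700.80, rounded up to 701, so 701 needed; 702 in favor. Satisfied.

Valid — all requirements satisfied.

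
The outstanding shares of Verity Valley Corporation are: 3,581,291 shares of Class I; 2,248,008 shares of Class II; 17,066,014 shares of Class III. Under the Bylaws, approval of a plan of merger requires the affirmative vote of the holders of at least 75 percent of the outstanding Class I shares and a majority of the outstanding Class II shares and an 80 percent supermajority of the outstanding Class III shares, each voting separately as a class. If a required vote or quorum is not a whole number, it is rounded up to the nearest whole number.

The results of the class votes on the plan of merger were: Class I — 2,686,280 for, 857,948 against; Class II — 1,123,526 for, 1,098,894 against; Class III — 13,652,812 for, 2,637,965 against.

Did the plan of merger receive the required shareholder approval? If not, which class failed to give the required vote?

Not approved — the Class II shares did not give the required vote.

Class I: 3/4 of 3581291 = 2685968.25, rounded up to 2685969; 2,685,969 required, 2,686,280 in favor — approved.
Class II: a majority of 2248008 is 1124005; 1,124,005 required, 1,123,526 in favor — not approved.
Class III: 4/5 of 17066014 = 13652811.20, rounded up to 13652812; 13,652,812 required, 13,652,812 in favor — approved.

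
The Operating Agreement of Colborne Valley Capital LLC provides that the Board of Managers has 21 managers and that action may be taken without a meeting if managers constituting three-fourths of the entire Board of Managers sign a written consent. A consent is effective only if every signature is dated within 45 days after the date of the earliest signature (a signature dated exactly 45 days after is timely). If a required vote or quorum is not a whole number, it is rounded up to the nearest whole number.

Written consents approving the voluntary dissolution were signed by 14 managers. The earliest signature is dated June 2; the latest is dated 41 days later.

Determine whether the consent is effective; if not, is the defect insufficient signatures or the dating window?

Not effective — insufficient signatures.

Signatures required: three-fourths of 21 — 3/4 of 21 = 15.75, rounded up to 16, so 16 needed; 14 signed. Insufficient.
Dating window: the latest signature is 41 days after the earliest; the limit is 45 days. Within the window.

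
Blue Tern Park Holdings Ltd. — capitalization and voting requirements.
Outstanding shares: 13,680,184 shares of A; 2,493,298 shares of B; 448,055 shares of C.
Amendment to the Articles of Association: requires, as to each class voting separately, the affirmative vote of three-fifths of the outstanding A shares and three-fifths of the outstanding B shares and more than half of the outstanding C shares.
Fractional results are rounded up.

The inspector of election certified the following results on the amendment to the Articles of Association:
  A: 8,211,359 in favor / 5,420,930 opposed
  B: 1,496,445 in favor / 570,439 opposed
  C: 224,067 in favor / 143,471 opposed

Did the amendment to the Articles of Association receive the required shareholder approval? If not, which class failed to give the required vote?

Approved — every class gave the required vote.

A: 3/5 of 13680184 = 8208110.40, rounded up to 8208111; 8,208,111 required, 8,211,359 in favor — approved.
B: 3/5 of 2493298 = 1495978.80, rounded up to 1495979; 1,495,979 required, 1,496,445 in favor — approved.
C: a majority of 448055 is 224028; 224,028 required, 224,067 in favor — approved.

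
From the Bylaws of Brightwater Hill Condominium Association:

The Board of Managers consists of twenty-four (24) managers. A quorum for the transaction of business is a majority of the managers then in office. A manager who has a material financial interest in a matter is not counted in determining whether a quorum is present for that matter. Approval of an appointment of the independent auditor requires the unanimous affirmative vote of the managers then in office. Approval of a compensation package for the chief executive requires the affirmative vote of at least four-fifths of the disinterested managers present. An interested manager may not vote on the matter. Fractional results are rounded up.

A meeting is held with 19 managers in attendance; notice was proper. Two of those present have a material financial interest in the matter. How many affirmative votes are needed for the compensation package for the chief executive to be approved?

14

The compensation package for the chief executive requires four-fifths of the disinterested managers present (19 − 2 = 17).
4/5 of 17 = 13.60, rounded up to 14.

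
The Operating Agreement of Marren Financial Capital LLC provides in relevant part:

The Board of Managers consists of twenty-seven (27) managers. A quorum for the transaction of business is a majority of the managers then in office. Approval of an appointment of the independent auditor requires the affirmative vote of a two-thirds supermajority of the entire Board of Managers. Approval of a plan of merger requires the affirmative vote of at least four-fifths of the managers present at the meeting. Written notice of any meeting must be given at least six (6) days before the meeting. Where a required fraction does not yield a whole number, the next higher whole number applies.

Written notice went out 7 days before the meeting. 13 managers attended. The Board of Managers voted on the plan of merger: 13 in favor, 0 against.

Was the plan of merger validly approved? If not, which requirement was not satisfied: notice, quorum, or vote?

Notice: 7 days given; 6 required (7 ≥ 6). Satisfied.
Quorum: 13 present; quorum is 14. Not satisfied.
Vote: the plan of merger requires four-fifths of the managers present (13). 4/5 of 13 = 10.40, rounded up to 11, so 11 affirmative votes are needed; 13 voted in favor. Satisfied. (Moot — without a quorum no business can be validly transacted.)

Invalid — quorum requirement not satisfied.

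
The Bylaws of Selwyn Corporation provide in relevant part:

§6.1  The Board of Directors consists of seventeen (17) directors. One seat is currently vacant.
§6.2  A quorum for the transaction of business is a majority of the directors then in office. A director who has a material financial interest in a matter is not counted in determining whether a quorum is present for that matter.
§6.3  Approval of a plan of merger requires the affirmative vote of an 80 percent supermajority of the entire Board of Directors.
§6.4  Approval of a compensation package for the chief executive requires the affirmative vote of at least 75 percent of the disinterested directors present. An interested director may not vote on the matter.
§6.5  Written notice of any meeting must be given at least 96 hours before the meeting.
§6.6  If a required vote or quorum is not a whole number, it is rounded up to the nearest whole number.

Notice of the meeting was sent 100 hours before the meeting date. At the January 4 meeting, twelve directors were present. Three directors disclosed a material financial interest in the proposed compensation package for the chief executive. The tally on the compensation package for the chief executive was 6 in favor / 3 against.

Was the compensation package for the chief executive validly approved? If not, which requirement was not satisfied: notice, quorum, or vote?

Invalid — vote requirement not satisfied.

Notice: 100 hours given; 96 required (100 ≥ 96). Satisfied.
Quorum: 12 present, but the 3 interested directors do not count, leaving 9. Quorum is 9. Satisfied.
Vote: the compensation package for the chief executive requires three-fourths of the disinterested directors present (12 − 3 = 9). 3/4 of 9 = 6.75, rounded up to 7, so 7 affirmative votes are needed; 6 voted in favor. Not satisfied.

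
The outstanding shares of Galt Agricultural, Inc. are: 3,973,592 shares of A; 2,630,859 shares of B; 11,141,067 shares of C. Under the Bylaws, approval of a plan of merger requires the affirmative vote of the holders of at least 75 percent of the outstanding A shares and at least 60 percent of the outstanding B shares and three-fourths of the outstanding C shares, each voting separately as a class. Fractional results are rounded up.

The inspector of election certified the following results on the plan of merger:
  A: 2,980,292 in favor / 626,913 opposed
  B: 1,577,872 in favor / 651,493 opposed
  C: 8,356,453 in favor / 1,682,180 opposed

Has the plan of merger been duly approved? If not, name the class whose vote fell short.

A: 3/4 of 3973592 = 2980194; 2,980,194 required, 2,980,292 in favor — approved.
B: 3/5 of 2630859 = 1578515.40, rounded up to 1578516; 1,578,516 required, 1,577,872 in favor — not approved.
C: 3/4 of 11141067 = 8355800.25, rounded up to 8355801; 8,355,801 required, 8,356,453 in favor — approved.

Not approved — the B shares did not give the required vote.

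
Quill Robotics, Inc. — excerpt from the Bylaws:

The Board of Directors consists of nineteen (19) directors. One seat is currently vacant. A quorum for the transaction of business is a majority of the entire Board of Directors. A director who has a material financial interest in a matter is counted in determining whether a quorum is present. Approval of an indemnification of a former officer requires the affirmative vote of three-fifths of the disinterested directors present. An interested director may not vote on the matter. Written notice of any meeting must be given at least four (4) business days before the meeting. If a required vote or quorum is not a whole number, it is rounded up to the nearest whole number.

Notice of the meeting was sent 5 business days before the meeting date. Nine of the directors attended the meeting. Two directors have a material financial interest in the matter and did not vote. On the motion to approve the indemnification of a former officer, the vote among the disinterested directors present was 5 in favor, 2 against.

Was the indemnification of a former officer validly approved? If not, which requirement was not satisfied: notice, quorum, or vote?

Invalid — quorum requirement not satisfied.

Notice: 5 business days given; 4 required (5 ≥ 4). Satisfied.
Quorum: 9 present (interested directors count toward quorum); quorum is 10. Not satisfied.
Vote: the indemnification of a former officer requires three-fifths of the disinterested directors present (9 − 2 = 7). 3/5 of 7 = 4.20, rounded up to 5, so 5 affirmative votes are needed; 5 voted in favor. Satisfied. (Moot — without a quorum no business can be validly transacted.)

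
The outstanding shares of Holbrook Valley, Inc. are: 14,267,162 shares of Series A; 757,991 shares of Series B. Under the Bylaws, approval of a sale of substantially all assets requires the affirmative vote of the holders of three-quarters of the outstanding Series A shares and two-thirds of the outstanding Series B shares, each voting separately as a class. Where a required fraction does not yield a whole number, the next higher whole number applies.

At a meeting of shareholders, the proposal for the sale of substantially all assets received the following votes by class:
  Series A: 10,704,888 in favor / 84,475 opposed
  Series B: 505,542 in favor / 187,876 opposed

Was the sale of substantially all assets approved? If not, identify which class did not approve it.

Series A: 3/4 of 14267162 = 10700371.50, rounded up to 10700372; 10,700,372 required, 10,704,888 in favor — approved.
Series B: 2/3 of 757991 = 505327.33, rounded up to 505328; 505,328 required, 505,542 in favor — approved.

Approved — every class gave the required vote.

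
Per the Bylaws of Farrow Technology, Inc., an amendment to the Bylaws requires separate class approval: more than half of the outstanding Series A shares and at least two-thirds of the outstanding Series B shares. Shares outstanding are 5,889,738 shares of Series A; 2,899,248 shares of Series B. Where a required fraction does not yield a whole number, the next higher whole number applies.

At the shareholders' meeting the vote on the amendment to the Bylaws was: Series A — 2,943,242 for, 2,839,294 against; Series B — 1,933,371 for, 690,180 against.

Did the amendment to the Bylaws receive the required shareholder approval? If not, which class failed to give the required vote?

Series A: a majority of 5889738 is 2944870; 2,944,870 required, 2,943,242 in favor — not approved.
Series B: 2/3 of 2899248 = 1932832; 1,932,832 required, 1,933,371 in favor — approved.

Not approved — the Series A shares did not give the required vote.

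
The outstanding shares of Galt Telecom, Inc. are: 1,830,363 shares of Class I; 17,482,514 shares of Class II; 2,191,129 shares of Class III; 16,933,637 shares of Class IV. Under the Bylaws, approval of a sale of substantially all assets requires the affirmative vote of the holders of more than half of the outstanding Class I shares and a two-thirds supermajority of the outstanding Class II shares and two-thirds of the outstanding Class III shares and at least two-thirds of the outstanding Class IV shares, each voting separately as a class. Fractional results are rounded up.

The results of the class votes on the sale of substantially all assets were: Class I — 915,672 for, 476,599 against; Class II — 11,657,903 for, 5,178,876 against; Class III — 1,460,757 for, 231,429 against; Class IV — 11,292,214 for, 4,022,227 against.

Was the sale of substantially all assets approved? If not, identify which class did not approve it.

Class I: a majority of 1830363 is 915182; 915,182 required, 915,672 in favor — approved.
Class II: 2/3 of 17482514 = 11655009.33, rounded up to 11655010; 11,655,010 required, 11,657,903 in favor — approved.
Class III: 2/3 of 2191129 = 1460752.67, rounded up to 1460753; 1,460,753 required, 1,460,757 in favor — approved.
Class IV: 2/3 of 16933637 = 11289091.33, rounded up to 11289092; 11,289,092 required, 11,292,214 in favor — approved.

Approved — every class gave the required vote.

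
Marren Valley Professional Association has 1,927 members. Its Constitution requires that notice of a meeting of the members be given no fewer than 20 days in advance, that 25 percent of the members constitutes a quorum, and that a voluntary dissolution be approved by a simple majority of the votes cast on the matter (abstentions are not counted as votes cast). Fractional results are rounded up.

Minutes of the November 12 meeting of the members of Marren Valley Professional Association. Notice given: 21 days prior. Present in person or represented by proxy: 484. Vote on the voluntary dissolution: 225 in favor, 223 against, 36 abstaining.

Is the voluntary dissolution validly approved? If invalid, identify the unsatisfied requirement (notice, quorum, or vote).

Notice: 21 days given; 20 required. Satisfied.
Quorum: 25% of 1,927 = 481.75, rounded up to 482; 484 present. Satisfied.
Vote: requires a majority of the votes cast (484 − 36 abstaining = 448); a majority of 448 is 225, so 225 needed; 225 in favor. Satisfied.

Valid — all requirements satisfied.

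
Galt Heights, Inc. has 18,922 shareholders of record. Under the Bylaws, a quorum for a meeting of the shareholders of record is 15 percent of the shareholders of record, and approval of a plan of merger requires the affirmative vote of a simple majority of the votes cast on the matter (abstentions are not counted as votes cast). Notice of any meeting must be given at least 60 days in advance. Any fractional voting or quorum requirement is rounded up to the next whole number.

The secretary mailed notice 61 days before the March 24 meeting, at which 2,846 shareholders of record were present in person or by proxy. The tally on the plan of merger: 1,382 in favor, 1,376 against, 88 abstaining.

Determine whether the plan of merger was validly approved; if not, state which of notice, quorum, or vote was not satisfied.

Notice: 61 days given; 60 required. Satisfied.
Quorum: 15% of 18,922 = 2,838.30, rounded up to 2,839; 2,846 present. Satisfied.
Vote: requires a majority of the votes cast (2,846 − 88 abstaining = 2,758); a majority of 2758 is 1380, so 1,380 needed; 1,382 in favor. Satisfied.

Valid — all requirements satisfied.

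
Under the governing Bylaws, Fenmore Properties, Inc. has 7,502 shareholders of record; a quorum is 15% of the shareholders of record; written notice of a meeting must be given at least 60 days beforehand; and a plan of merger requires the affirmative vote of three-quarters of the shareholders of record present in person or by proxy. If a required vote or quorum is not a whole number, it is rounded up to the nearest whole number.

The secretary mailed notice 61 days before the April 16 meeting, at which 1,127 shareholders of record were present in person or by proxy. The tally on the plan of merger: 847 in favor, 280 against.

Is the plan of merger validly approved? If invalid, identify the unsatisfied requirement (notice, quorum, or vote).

Valid — all requirements satisfied.

Notice: 61 days given; 60 required. Satisfied.
Quorum: 15% of 7,502 = 1,125.30, rounded up to 1,126; 1,127 present. Satisfied.
Vote: requires three-fourths of those present (1,127); 3/4 of 1127 = 845.25, rounded up to 846, so 846 needed; 847 in favor. Satisfied.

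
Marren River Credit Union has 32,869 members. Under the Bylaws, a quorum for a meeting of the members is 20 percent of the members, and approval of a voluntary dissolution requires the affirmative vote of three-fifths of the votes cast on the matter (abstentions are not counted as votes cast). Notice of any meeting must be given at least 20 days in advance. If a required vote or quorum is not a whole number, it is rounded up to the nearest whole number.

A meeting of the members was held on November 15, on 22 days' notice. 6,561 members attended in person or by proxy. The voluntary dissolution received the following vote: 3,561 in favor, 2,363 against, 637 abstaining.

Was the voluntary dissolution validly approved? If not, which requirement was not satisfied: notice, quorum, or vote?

Notice: 22 days given; 20 required. Satisfied.
Quorum: 20% of 32,869 = 6,573.80, rounded up to 6,574; 6,561 present. Not satisfied.
Vote: requires three-fifths of the votes cast (6,561 − 637 abstaining = 5,924); 3/5 of 5924 = 3554.40, rounded up to 3555, so 3,555 needed; 3,561 in favor. Satisfied.

Invalid — quorum requirement not satisfied.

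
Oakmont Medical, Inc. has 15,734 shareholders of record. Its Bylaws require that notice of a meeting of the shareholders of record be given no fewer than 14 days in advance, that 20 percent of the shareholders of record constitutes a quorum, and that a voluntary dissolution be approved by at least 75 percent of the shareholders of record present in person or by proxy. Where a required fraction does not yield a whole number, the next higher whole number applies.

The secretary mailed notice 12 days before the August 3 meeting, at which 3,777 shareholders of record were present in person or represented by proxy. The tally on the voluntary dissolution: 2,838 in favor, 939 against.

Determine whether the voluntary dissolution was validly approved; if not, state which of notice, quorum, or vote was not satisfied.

Notice: 12 days given; 14 required. Not satisfied.
Quorum: 20% of 15,734 = 3,146.80, rounded up to 3,147; 3,777 present. Satisfied.
Vote: requires three-fourths of those present (3,777); 3/4 of 3777 = 2832.75, rounded up to 2833, so 2,833 needed; 2,838 in favor. Satisfied.

Invalid — notice requirement not satisfied.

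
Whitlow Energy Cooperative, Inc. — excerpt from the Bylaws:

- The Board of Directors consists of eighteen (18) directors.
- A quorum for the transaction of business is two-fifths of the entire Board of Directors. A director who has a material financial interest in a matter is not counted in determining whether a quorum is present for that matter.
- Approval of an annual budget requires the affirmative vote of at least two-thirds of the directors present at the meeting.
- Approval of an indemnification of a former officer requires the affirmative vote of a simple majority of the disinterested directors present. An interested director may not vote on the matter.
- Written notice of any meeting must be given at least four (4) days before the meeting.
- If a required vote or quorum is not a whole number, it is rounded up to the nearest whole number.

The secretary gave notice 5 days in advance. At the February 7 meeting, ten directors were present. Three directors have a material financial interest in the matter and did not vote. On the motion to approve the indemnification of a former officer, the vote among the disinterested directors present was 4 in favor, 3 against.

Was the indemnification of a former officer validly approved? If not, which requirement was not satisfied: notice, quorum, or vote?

Invalid — quorum requirement not satisfied.

Notice: 5 days given; 4 required (5 ≥ 4). Satisfied.
Quorum: 10 present, but the 3 interested directors do not count, leaving 7. Quorum is 8. Not satisfied.
Vote: the indemnification of a former officer requires a majority of the disinterested directors present (10 − 3 = 7). A majority of 7 is 4, so 4 affirmative votes are needed; 4 voted in favor. Satisfied. (Moot — without a quorum no business can be validly transacted.)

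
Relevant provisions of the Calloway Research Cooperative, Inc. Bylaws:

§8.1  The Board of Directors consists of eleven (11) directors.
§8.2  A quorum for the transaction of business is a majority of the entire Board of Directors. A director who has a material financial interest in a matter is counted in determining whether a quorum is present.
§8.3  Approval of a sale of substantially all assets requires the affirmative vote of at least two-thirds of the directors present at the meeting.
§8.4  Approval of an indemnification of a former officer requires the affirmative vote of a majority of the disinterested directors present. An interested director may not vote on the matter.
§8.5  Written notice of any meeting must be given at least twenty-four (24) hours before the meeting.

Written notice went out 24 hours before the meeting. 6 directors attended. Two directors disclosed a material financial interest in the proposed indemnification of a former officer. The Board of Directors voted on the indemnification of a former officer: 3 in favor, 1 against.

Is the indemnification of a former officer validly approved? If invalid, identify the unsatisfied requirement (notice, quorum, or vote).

Notice: 24 hours given; 24 required (24 ≥ 24). Satisfied.
Quorum: 6 present (interested directors count toward quorum); quorum is 6. Satisfied.
Vote: the indemnification of a former officer requires a majority of the disinterested directors present (6 − 2 = 4). A majority of 4 is 3, so 3 affirmative votes are needed; 3 voted in favor. Satisfied.

Valid — all requirements satisfied.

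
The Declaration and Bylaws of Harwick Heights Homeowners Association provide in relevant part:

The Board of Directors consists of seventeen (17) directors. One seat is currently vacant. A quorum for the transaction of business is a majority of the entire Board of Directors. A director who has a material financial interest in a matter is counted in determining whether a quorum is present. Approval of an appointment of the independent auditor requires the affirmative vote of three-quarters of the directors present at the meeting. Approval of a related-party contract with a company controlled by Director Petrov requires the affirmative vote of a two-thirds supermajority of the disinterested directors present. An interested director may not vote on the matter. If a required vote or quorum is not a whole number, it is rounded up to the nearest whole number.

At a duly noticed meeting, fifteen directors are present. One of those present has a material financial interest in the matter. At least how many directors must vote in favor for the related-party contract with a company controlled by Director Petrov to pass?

The related-party contract with a company controlled by Director Petrov requires two-thirds of the disinterested directors present (15 − 1 = 14).
2/3 of 14 = 9.33, rounded up to 10.

10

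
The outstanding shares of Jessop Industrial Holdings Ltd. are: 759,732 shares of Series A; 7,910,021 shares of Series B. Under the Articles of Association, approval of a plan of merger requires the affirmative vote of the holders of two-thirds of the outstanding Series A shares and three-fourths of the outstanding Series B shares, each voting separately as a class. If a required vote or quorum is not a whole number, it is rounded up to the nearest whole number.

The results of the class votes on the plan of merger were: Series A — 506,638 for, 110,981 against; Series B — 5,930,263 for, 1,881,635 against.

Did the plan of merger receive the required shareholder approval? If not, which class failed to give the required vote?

Not approved — the Series B shares did not give the required vote.

Series A: 2/3 of 759732 = 506488; 506,488 required, 506,638 in favor — approved.
Series B: 3/4 of 7910021 = 5932515.75, rounded up to 5932516; 5,932,516 required, 5,930,263 in favor — not approved.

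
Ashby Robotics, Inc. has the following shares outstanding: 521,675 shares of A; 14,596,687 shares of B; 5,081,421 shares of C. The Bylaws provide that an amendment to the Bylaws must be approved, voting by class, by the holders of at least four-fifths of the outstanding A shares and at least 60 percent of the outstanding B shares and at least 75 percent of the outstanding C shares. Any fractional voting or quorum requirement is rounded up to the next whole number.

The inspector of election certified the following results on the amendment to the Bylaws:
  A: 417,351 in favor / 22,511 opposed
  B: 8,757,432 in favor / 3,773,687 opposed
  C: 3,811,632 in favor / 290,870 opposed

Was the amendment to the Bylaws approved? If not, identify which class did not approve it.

Not approved — the B shares did not give the required vote.

A: 4/5 of 521675 = 417340; 417,340 required, 417,351 in favor — approved.
B: 3/5 of 14596687 = 8758012.20, rounded up to 8758013; 8,758,013 required, 8,757,432 in favor — not approved.
C: 3/4 of 5081421 = 3811065.75, rounded up to 3811066; 3,811,066 required, 3,811,632 in favor — approved.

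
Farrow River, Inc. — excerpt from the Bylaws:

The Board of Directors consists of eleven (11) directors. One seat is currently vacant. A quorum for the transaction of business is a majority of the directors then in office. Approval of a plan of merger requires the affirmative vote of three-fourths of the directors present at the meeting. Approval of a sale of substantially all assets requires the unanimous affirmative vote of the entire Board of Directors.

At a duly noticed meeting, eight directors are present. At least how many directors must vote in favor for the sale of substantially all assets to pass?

11

The sale of substantially all assets requires the unanimous vote of the entire Board of Directors (11).
Unanimous means all 11.
(Only 8 can vote, so the sale of substantially all assets cannot pass at this meeting, but the required vote is still 11.)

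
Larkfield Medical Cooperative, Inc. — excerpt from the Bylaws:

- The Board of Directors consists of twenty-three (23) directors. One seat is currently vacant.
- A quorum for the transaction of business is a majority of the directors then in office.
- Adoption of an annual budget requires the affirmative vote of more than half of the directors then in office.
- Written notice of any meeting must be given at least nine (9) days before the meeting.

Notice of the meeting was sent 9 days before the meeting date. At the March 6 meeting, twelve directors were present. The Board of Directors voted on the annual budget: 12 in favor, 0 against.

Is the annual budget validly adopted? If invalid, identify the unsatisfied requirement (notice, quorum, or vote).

Notice: 9 days given; 9 required (9 ≥ 9). Satisfied.
Quorum: 12 present; quorum is 12. Satisfied.
Vote: the annual budget requires a majority of the directors then in office (22). A majority of 22 is 12, so 12 affirmative votes are needed; 12 voted in favor. Satisfied.

Valid — all requirements satisfied.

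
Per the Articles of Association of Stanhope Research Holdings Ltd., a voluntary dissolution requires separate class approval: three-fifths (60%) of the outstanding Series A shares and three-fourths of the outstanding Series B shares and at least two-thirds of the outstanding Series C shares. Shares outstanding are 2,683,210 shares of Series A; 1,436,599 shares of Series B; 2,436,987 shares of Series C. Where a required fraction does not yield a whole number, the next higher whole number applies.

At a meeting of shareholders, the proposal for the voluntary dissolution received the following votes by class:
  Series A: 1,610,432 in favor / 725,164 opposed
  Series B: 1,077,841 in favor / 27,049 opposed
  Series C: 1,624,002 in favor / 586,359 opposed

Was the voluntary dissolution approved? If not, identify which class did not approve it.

Series A: 3/5 of 2683210 = 1609926; 1,609,926 required, 1,610,432 in favor — approved.
Series B: 3/4 of 1436599 = 1077449.25, rounded up to 1077450; 1,077,450 required, 1,077,841 in favor — approved.
Series C: 2/3 of 2436987 = 1624658; 1,624,658 required, 1,624,002 in favor — not approved.

Not approved — the Series C shares did not give the required vote.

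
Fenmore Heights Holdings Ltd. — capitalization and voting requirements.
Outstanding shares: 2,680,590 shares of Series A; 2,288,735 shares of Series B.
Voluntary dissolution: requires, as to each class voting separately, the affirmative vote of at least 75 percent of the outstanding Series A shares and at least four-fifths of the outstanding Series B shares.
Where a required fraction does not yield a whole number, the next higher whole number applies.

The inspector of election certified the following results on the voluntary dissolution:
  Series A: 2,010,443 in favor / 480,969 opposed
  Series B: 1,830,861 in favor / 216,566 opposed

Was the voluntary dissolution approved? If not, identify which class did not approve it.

Series A: 3/4 of 2680590 = 2010442.50, rounded up to 2010443; 2,010,443 required, 2,010,443 in favor — approved.
Series B: 4/5 of 2288735 = 1830988; 1,830,988 required, 1,830,861 in favor — not approved.

Not approved — the Series B shares did not give the required vote.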